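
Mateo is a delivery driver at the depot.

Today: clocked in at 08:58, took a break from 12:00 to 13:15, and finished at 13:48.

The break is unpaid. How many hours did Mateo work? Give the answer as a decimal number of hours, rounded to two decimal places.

Today: 08:58–13:48 = 4 h 50 min; less 75 min break → 3 h 35 min

3.58 hours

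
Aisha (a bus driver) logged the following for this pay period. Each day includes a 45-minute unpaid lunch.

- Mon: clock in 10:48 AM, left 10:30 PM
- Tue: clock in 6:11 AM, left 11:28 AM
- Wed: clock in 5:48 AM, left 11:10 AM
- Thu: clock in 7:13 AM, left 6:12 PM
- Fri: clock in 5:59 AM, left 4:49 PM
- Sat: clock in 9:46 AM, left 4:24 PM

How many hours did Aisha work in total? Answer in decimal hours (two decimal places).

Mon: 10:48 AM–10:30 PM = 11 h 42 min; less 45 min break → 10 h 57 min
Tue: 6:11 AM–11:28 AM = 5 h 17 min; less 45 min break → 4 h 32 min
Wed: 5:48 AM–11:10 AM = 5 h 22 min; less 45 min break → 4 h 37 min
Thu: 7:13 AM–6:12 PM = 10 h 59 min; less 45 min break → 10 h 14 min
Fri: 5:59 AM–4:49 PM = 10 h 50 min; less 45 min break → 10 h 5 min
Sat: 9:46 AM–4:24 PM = 6 h 38 min; less 45 min break → 5 h 53 min
Total: 10 h 57 min + 4 h 32 min + 4 h 37 min + 10 h 14 min + 10 h 5 min + 5 h 53 min = 46 h 18 min.

46.30 hours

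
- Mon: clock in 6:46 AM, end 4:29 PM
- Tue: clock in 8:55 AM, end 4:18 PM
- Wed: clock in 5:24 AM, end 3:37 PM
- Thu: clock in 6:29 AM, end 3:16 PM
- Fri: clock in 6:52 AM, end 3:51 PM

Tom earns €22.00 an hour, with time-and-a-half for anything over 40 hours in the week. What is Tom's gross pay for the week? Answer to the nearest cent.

Mon: 6:46 AM–4:29 PM = 9 h 43 min
Tue: 8:55 AM–4:18 PM = 7 h 23 min
Wed: 5:24 AM–3:37 PM = 10 h 13 min
Thu: 6:29 AM–3:16 PM = 8 h 47 min
Fri: 6:52 AM–3:51 PM = 8 h 59 min
Total worked: 45 h 5 min = 2705 min.
Regular 40 h 0 min = 2400 min at €22.00/h; overtime 5 h 5 min = 305 min at €33.00/h.
Pay = (2400 × €22.00 + 305 × €33.00) ÷ 60 = €1047.75.

€1047.75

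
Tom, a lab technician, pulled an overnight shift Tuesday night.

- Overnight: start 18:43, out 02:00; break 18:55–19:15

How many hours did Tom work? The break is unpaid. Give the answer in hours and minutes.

6 h 57 min

Overnight: 18:43 → midnight = 5 h 17 min; midnight → 02:00 = 2 h 0 min; span 7 h 17 min; less 20 min break → 6 h 57 min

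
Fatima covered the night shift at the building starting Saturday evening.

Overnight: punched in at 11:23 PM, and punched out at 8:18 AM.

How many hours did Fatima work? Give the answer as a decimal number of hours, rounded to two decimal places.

8.92 hours

Overnight: 11:23 PM → midnight = 0 h 37 min; midnight → 8:18 AM = 8 h 18 min; span 8 h 55 min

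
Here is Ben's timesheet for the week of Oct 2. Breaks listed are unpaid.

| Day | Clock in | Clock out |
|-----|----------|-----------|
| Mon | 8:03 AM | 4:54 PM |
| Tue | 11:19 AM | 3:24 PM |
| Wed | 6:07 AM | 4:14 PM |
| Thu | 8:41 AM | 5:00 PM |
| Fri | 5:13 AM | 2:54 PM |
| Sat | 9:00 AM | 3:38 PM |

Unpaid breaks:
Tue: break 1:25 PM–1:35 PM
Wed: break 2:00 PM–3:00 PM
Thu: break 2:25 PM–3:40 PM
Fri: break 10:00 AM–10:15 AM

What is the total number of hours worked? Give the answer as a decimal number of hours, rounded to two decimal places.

Mon: 8:03 AM–4:54 PM = 8 h 51 min
Tue: 11:19 AM–3:24 PM = 4 h 5 min; less 10 min break → 3 h 55 min
Wed: 6:07 AM–4:14 PM = 10 h 7 min; less 60 min break → 9 h 7 min
Thu: 8:41 AM–5:00 PM = 8 h 19 min; less 75 min break → 7 h 4 min
Fri: 5:13 AM–2:54 PM = 9 h 41 min; less 15 min break → 9 h 26 min
Sat: 9:00 AM–3:38 PM = 6 h 38 min
Total: 8 h 51 min + 3 h 55 min + 9 h 7 min + 7 h 4 min + 9 h 26 min + 6 h 38 min = 45 h 1 min.

45.02 hours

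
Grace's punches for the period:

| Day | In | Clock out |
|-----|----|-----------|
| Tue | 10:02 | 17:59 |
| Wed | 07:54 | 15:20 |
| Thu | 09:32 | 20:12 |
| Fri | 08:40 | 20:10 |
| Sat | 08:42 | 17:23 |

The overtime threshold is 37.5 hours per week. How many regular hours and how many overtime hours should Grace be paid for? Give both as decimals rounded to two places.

Regular 37.50 hours, overtime 8.73 hours

Tue: 10:02–17:59 = 7 h 57 min
Wed: 07:54–15:20 = 7 h 26 min
Thu: 09:32–20:12 = 10 h 40 min
Fri: 08:40–20:10 = 11 h 30 min
Sat: 08:42–17:23 = 8 h 41 min
Total worked: 46 h 14 min = 46.23 h.
Threshold 37.5 h → overtime 8 h 44 min, regular 37 h 30 min.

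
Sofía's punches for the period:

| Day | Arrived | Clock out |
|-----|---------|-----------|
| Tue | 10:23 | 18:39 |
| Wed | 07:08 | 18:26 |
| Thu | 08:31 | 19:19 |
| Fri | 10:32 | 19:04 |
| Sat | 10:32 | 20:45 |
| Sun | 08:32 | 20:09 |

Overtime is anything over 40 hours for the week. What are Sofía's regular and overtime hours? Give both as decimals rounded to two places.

Tue: 10:23–18:39 = 8 h 16 min
Wed: 07:08–18:26 = 11 h 18 min
Thu: 08:31–19:19 = 10 h 48 min
Fri: 10:32–19:04 = 8 h 32 min
Sat: 10:32–20:45 = 10 h 13 min
Sun: 08:32–20:09 = 11 h 37 min
Total worked: 60 h 44 min = 60.73 h.
Threshold 40 h → overtime 20 h 44 min, regular 40 h 0 min.

Regular 40.00 hours, overtime 20.73 hours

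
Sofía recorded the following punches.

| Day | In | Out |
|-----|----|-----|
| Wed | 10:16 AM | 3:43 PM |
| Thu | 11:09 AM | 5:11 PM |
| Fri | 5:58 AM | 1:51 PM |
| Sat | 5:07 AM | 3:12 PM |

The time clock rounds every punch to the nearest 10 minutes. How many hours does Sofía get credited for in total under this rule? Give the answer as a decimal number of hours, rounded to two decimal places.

Wed: in 10:16 AM→10:20 AM, out 3:43 PM→3:40 PM; 5 h 20 min
Thu: in 11:09 AM→11:10 AM, out 5:11 PM→5:10 PM; 6 h 0 min
Fri: in 5:58 AM→6:00 AM, out 1:51 PM→1:50 PM; 7 h 50 min
Sat: in 5:07 AM→5:10 AM, out 3:12 PM→3:10 PM; 10 h 0 min
Total credited: 29 h 10 min.

29.17 hours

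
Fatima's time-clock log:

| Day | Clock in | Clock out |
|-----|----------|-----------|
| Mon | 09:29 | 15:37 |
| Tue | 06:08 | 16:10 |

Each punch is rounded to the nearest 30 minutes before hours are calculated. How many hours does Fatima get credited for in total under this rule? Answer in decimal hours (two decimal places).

16.00 hours

Mon: in 09:29→09:30, out 15:37→15:30; 6 h 0 min
Tue: in 06:08→06:00, out 16:10→16:00; 10 h 0 min
Total credited: 16 h 0 min.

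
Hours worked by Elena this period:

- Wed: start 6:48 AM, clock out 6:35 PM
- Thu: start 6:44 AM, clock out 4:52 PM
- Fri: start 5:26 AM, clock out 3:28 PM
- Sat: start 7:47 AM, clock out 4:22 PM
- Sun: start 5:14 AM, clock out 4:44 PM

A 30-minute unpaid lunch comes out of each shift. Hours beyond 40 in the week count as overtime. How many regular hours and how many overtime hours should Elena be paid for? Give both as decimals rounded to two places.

Regular 40.00 hours, overtime 9.53 hours

Wed: 6:48 AM–6:35 PM = 11 h 47 min; less 30 min break → 11 h 17 min
Thu: 6:44 AM–4:52 PM = 10 h 8 min; less 30 min break → 9 h 38 min
Fri: 5:26 AM–3:28 PM = 10 h 2 min; less 30 min break → 9 h 32 min
Sat: 7:47 AM–4:22 PM = 8 h 35 min; less 30 min break → 8 h 5 min
Sun: 5:14 AM–4:44 PM = 11 h 30 min; less 30 min break → 11 h 0 min
Total worked: 49 h 32 min = 49.53 h.
Threshold 40 h → overtime 9 h 32 min, regular 40 h 0 min.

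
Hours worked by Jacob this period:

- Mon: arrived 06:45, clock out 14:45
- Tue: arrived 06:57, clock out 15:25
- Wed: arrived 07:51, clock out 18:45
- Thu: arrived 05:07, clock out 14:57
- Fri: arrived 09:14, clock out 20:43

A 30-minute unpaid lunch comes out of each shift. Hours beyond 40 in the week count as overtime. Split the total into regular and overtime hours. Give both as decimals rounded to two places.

Mon: 06:45–14:45 = 8 h 0 min; less 30 min break → 7 h 30 min
Tue: 06:57–15:25 = 8 h 28 min; less 30 min break → 7 h 58 min
Wed: 07:51–18:45 = 10 h 54 min; less 30 min break → 10 h 24 min
Thu: 05:07–14:57 = 9 h 50 min; less 30 min break → 9 h 20 min
Fri: 09:14–20:43 = 11 h 29 min; less 30 min break → 10 h 59 min
Total worked: 46 h 11 min = 46.18 h.
Threshold 40 h → overtime 6 h 11 min, regular 40 h 0 min.

Regular 40.00 hours, overtime 6.18 hours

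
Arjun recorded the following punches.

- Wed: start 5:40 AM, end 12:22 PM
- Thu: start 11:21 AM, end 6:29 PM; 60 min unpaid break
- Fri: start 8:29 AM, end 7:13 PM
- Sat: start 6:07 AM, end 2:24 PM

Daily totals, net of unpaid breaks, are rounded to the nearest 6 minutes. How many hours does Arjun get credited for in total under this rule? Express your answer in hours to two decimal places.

31.80 hours

Wed: 5:40 AM–12:22 PM = 6 h 42 min → rounds to 6 h 42 min
Thu: 11:21 AM–6:29 PM = 7 h 8 min − 60 min = 6 h 8 min → rounds to 6 h 6 min
Fri: 8:29 AM–7:13 PM = 10 h 44 min → rounds to 10 h 42 min
Sat: 6:07 AM–2:24 PM = 8 h 17 min → rounds to 8 h 18 min
Total credited: 31 h 48 min.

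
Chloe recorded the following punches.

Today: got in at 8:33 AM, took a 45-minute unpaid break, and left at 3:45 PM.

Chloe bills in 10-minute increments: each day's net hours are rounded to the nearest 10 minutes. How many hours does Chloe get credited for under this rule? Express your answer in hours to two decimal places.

Today: 8:33 AM–3:45 PM = 7 h 12 min − 45 min = 6 h 27 min → rounds to 6 h 30 min

6.50 hours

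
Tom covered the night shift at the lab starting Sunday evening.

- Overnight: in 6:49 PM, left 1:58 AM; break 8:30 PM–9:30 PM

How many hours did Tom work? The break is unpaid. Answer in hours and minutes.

Overnight: 6:49 PM → midnight = 5 h 11 min; midnight → 1:58 AM = 1 h 58 min; span 7 h 9 min; less 60 min break → 6 h 9 min

6 h 9 min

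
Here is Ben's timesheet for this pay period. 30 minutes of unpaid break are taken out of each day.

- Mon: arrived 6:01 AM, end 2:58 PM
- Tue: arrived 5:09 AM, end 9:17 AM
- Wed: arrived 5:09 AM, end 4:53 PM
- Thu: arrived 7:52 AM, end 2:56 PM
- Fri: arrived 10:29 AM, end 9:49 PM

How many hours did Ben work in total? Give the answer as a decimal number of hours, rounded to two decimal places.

Mon: 6:01 AM–2:58 PM = 8 h 57 min; less 30 min break → 8 h 27 min
Tue: 5:09 AM–9:17 AM = 4 h 8 min; less 30 min break → 3 h 38 min
Wed: 5:09 AM–4:53 PM = 11 h 44 min; less 30 min break → 11 h 14 min
Thu: 7:52 AM–2:56 PM = 7 h 4 min; less 30 min break → 6 h 34 min
Fri: 10:29 AM–9:49 PM = 11 h 20 min; less 30 min break → 10 h 50 min
Total: 8 h 27 min + 3 h 38 min + 11 h 14 min + 6 h 34 min + 10 h 50 min = 40 h 43 min.

40.72 hours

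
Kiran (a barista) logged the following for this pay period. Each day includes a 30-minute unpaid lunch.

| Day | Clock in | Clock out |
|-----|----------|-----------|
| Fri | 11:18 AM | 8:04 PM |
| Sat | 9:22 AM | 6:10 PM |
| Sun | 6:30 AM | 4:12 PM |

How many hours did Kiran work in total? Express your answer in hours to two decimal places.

Fri: 11:18 AM–8:04 PM = 8 h 46 min; less 30 min break → 8 h 16 min
Sat: 9:22 AM–6:10 PM = 8 h 48 min; less 30 min break → 8 h 18 min
Sun: 6:30 AM–4:12 PM = 9 h 42 min; less 30 min break → 9 h 12 min
Total: 8 h 16 min + 8 h 18 min + 9 h 12 min = 25 h 46 min.

25.77 hours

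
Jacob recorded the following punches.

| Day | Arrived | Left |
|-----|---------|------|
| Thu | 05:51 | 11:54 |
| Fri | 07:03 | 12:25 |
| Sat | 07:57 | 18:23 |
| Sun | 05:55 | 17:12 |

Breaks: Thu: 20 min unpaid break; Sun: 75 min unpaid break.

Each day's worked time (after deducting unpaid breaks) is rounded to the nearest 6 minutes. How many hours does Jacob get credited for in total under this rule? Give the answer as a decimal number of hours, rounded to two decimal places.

Thu: 05:51–11:54 = 6 h 3 min − 20 min = 5 h 43 min → rounds to 5 h 42 min
Fri: 07:03–12:25 = 5 h 22 min → rounds to 5 h 24 min
Sat: 07:57–18:23 = 10 h 26 min → rounds to 10 h 24 min
Sun: 05:55–17:12 = 11 h 17 min − 75 min = 10 h 2 min → rounds to 10 h 0 min
Total credited: 31 h 30 min.

31.50 hours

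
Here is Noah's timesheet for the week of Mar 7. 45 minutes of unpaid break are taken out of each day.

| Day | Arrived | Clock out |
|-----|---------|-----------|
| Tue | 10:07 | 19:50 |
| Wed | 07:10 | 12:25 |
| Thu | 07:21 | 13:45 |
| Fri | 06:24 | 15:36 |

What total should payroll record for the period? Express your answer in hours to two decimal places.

27.57 hours

Tue: 10:07–19:50 = 9 h 43 min; less 45 min break → 8 h 58 min
Wed: 07:10–12:25 = 5 h 15 min; less 45 min break → 4 h 30 min
Thu: 07:21–13:45 = 6 h 24 min; less 45 min break → 5 h 39 min
Fri: 06:24–15:36 = 9 h 12 min; less 45 min break → 8 h 27 min
Total: 8 h 58 min + 4 h 30 min + 5 h 39 min + 8 h 27 min = 27 h 34 min.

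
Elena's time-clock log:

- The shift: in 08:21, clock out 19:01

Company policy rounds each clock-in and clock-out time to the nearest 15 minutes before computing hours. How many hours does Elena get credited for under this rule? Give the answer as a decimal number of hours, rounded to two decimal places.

10.75 hours

The shift: in 08:21→08:15, out 19:01→19:00; 10 h 45 min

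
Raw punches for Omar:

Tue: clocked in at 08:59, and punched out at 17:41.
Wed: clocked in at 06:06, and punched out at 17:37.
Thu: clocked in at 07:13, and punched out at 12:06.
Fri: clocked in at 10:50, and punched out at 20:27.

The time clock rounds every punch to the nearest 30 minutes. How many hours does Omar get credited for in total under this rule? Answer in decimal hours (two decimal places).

34.50 hours

Tue: in 08:59→09:00, out 17:41→17:30; 8 h 30 min
Wed: in 06:06→06:00, out 17:37→17:30; 11 h 30 min
Thu: in 07:13→07:00, out 12:06→12:00; 5 h 0 min
Fri: in 10:50→11:00, out 20:27→20:30; 9 h 30 min
Total credited: 34 h 30 min.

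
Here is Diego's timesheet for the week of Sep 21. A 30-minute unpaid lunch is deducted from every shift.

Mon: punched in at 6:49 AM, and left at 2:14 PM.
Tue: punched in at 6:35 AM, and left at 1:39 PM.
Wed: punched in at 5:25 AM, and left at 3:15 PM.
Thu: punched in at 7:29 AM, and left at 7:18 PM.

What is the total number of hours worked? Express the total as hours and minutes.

34 h 8 min

Mon: 6:49 AM–2:14 PM = 7 h 25 min; less 30 min break → 6 h 55 min
Tue: 6:35 AM–1:39 PM = 7 h 4 min; less 30 min break → 6 h 34 min
Wed: 5:25 AM–3:15 PM = 9 h 50 min; less 30 min break → 9 h 20 min
Thu: 7:29 AM–7:18 PM = 11 h 49 min; less 30 min break → 11 h 19 min
Total: 6 h 55 min + 6 h 34 min + 9 h 20 min + 11 h 19 min = 34 h 8 min.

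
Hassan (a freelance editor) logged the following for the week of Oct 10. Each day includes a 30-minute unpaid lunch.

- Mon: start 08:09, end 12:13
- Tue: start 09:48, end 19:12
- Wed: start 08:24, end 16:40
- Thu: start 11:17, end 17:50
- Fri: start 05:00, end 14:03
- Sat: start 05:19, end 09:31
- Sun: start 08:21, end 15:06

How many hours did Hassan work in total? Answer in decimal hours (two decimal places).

Mon: 08:09–12:13 = 4 h 4 min; less 30 min break → 3 h 34 min
Tue: 09:48–19:12 = 9 h 24 min; less 30 min break → 8 h 54 min
Wed: 08:24–16:40 = 8 h 16 min; less 30 min break → 7 h 46 min
Thu: 11:17–17:50 = 6 h 33 min; less 30 min break → 6 h 3 min
Fri: 05:00–14:03 = 9 h 3 min; less 30 min break → 8 h 33 min
Sat: 05:19–09:31 = 4 h 12 min; less 30 min break → 3 h 42 min
Sun: 08:21–15:06 = 6 h 45 min; less 30 min break → 6 h 15 min
Total: 3 h 34 min + 8 h 54 min + 7 h 46 min + 6 h 3 min + 8 h 33 min + 3 h 42 min + 6 h 15 min = 44 h 47 min.

44.78 hours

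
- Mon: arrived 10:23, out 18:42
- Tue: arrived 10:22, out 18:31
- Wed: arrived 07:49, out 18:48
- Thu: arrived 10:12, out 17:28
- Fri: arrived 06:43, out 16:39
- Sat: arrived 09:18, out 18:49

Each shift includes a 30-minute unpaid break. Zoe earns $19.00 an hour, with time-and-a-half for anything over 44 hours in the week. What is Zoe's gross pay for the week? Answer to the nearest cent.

$1040.25

Mon: 10:23–18:42 = 8 h 19 min; less 30 min break → 7 h 49 min
Tue: 10:22–18:31 = 8 h 9 min; less 30 min break → 7 h 39 min
Wed: 07:49–18:48 = 10 h 59 min; less 30 min break → 10 h 29 min
Thu: 10:12–17:28 = 7 h 16 min; less 30 min break → 6 h 46 min
Fri: 06:43–16:39 = 9 h 56 min; less 30 min break → 9 h 26 min
Sat: 09:18–18:49 = 9 h 31 min; less 30 min break → 9 h 1 min
Total worked: 51 h 10 min = 3070 min.
Regular 44 h 0 min = 2640 min at $19.00/h; overtime 7 h 10 min = 430 min at $28.50/h.
Pay = (2640 × $19.00 + 430 × $28.50) ÷ 60 = $1040.25.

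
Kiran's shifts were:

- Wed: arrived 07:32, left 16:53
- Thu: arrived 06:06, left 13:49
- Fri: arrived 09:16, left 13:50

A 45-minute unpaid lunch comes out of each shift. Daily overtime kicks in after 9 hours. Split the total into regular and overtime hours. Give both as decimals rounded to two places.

Regular 19.38 hours, overtime 0.00 hours

Wed: 07:32–16:53 = 9 h 21 min; less 45 min break → 8 h 36 min
Thu: 06:06–13:49 = 7 h 43 min; less 45 min break → 6 h 58 min
Fri: 09:16–13:50 = 4 h 34 min; less 45 min break → 3 h 49 min
Wed reg 8 h 36 min / OT 0 h 0 min; Thu reg 6 h 58 min / OT 0 h 0 min; Fri reg 3 h 49 min / OT 0 h 0 min.
Totals: regular 19 h 23 min, overtime 0 h 0 min.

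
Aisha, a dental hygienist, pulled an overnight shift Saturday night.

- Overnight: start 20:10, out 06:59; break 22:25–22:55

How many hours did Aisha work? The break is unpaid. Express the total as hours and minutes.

10 h 19 min

Overnight: 20:10 → midnight = 3 h 50 min; midnight → 06:59 = 6 h 59 min; span 10 h 49 min; less 30 min break → 10 h 19 min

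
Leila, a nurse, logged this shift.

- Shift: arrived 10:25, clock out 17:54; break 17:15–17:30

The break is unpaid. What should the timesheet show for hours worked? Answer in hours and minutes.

Shift: 10:25–17:54 = 7 h 29 min; less 15 min break → 7 h 14 min

7 h 14 min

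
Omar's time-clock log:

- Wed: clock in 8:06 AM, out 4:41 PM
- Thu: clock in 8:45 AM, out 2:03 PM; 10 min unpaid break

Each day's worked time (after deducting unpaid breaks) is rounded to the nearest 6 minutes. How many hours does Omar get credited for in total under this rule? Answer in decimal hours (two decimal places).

Wed: 8:06 AM–4:41 PM = 8 h 35 min → rounds to 8 h 36 min
Thu: 8:45 AM–2:03 PM = 5 h 18 min − 10 min = 5 h 8 min → rounds to 5 h 6 min
Total credited: 13 h 42 min.

13.70 hours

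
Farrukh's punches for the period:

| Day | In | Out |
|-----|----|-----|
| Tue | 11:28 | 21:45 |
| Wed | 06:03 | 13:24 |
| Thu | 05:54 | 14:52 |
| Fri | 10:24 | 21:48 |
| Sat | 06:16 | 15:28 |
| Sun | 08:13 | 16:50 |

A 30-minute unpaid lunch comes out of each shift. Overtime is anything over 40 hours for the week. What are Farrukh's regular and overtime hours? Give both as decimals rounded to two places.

Regular 40.00 hours, overtime 12.82 hours

Tue: 11:28–21:45 = 10 h 17 min; less 30 min break → 9 h 47 min
Wed: 06:03–13:24 = 7 h 21 min; less 30 min break → 6 h 51 min
Thu: 05:54–14:52 = 8 h 58 min; less 30 min break → 8 h 28 min
Fri: 10:24–21:48 = 11 h 24 min; less 30 min break → 10 h 54 min
Sat: 06:16–15:28 = 9 h 12 min; less 30 min break → 8 h 42 min
Sun: 08:13–16:50 = 8 h 37 min; less 30 min break → 8 h 7 min
Total worked: 52 h 49 min = 52.82 h.
Threshold 40 h → overtime 12 h 49 min, regular 40 h 0 min.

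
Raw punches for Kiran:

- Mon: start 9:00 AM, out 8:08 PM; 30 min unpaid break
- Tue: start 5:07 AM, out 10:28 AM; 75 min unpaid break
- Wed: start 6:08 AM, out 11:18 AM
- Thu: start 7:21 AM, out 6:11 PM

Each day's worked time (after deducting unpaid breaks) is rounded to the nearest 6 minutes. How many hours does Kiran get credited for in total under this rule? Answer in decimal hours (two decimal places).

30.70 hours

Mon: 9:00 AM–8:08 PM = 11 h 8 min − 30 min = 10 h 38 min → rounds to 10 h 36 min
Tue: 5:07 AM–10:28 AM = 5 h 21 min − 75 min = 4 h 6 min → rounds to 4 h 6 min
Wed: 6:08 AM–11:18 AM = 5 h 10 min → rounds to 5 h 12 min
Thu: 7:21 AM–6:11 PM = 10 h 50 min → rounds to 10 h 48 min
Total credited: 30 h 42 min.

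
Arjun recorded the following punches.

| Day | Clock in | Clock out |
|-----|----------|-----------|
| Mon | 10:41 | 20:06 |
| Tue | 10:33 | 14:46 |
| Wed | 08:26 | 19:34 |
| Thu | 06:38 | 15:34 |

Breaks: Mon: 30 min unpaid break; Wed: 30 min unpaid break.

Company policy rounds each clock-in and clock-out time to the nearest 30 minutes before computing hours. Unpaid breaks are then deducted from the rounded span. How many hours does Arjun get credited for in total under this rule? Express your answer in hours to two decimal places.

Mon: in 10:41→10:30, out 20:06→20:00; 9 h 30 min − 30 min = 9 h 0 min
Tue: in 10:33→10:30, out 14:46→15:00; 4 h 30 min
Wed: in 08:26→08:30, out 19:34→19:30; 11 h 0 min − 30 min = 10 h 30 min
Thu: in 06:38→06:30, out 15:34→15:30; 9 h 0 min
Total credited: 33 h 0 min.

33.00 hours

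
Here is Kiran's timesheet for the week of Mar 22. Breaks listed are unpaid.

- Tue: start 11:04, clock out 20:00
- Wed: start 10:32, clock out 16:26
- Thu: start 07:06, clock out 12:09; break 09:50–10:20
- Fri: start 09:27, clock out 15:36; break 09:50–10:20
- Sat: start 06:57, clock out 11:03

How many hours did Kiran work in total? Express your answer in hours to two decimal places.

29.13 hours

Tue: 11:04–20:00 = 8 h 56 min
Wed: 10:32–16:26 = 5 h 54 min
Thu: 07:06–12:09 = 5 h 3 min; less 30 min break → 4 h 33 min
Fri: 09:27–15:36 = 6 h 9 min; less 30 min break → 5 h 39 min
Sat: 06:57–11:03 = 4 h 6 min
Total: 8 h 56 min + 5 h 54 min + 4 h 33 min + 5 h 39 min + 4 h 6 min = 29 h 8 min.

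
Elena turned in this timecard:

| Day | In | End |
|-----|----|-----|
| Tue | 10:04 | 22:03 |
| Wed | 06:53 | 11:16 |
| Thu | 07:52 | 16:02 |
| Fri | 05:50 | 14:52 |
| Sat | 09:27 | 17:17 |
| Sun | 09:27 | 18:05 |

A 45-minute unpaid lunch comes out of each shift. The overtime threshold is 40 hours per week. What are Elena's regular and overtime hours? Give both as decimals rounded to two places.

Tue: 10:04–22:03 = 11 h 59 min; less 45 min break → 11 h 14 min
Wed: 06:53–11:16 = 4 h 23 min; less 45 min break → 3 h 38 min
Thu: 07:52–16:02 = 8 h 10 min; less 45 min break → 7 h 25 min
Fri: 05:50–14:52 = 9 h 2 min; less 45 min break → 8 h 17 min
Sat: 09:27–17:17 = 7 h 50 min; less 45 min break → 7 h 5 min
Sun: 09:27–18:05 = 8 h 38 min; less 45 min break → 7 h 53 min
Total worked: 45 h 32 min = 45.53 h.
Threshold 40 h → overtime 5 h 32 min, regular 40 h 0 min.

Regular 40.00 hours, overtime 5.53 hours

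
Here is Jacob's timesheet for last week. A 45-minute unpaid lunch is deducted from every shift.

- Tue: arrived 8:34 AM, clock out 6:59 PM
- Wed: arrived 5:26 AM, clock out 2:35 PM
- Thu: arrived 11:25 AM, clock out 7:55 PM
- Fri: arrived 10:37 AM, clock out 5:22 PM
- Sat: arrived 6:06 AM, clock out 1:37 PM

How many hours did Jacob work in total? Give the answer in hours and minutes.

38 h 35 min

Tue: 8:34 AM–6:59 PM = 10 h 25 min; less 45 min break → 9 h 40 min
Wed: 5:26 AM–2:35 PM = 9 h 9 min; less 45 min break → 8 h 24 min
Thu: 11:25 AM–7:55 PM = 8 h 30 min; less 45 min break → 7 h 45 min
Fri: 10:37 AM–5:22 PM = 6 h 45 min; less 45 min break → 6 h 0 min
Sat: 6:06 AM–1:37 PM = 7 h 31 min; less 45 min break → 6 h 46 min
Total: 9 h 40 min + 8 h 24 min + 7 h 45 min + 6 h 0 min + 6 h 46 min = 38 h 35 min.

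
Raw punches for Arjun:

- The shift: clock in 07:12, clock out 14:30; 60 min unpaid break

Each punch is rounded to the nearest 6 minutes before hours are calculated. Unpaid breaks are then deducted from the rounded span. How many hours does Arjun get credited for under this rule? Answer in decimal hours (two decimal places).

6.30 hours

The shift: in 07:12→07:12, out 14:30→14:30; 7 h 18 min − 60 min = 6 h 18 min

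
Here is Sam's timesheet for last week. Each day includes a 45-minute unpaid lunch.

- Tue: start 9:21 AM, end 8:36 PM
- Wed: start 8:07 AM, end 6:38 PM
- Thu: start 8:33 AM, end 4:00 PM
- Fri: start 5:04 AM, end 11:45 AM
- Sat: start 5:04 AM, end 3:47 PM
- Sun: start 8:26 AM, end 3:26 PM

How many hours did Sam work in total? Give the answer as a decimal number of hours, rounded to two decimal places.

Tue: 9:21 AM–8:36 PM = 11 h 15 min; less 45 min break → 10 h 30 min
Wed: 8:07 AM–6:38 PM = 10 h 31 min; less 45 min break → 9 h 46 min
Thu: 8:33 AM–4:00 PM = 7 h 27 min; less 45 min break → 6 h 42 min
Fri: 5:04 AM–11:45 AM = 6 h 41 min; less 45 min break → 5 h 56 min
Sat: 5:04 AM–3:47 PM = 10 h 43 min; less 45 min break → 9 h 58 min
Sun: 8:26 AM–3:26 PM = 7 h 0 min; less 45 min break → 6 h 15 min
Total: 10 h 30 min + 9 h 46 min + 6 h 42 min + 5 h 56 min + 9 h 58 min + 6 h 15 min = 49 h 7 min.

49.12 hours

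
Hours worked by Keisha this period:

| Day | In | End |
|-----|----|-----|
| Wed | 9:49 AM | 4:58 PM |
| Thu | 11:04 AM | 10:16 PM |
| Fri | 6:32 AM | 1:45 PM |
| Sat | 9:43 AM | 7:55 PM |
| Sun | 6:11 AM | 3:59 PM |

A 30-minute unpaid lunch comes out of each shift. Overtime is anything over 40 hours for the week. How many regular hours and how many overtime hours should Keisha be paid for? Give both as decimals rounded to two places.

Regular 40.00 hours, overtime 3.07 hours

Wed: 9:49 AM–4:58 PM = 7 h 9 min; less 30 min break → 6 h 39 min
Thu: 11:04 AM–10:16 PM = 11 h 12 min; less 30 min break → 10 h 42 min
Fri: 6:32 AM–1:45 PM = 7 h 13 min; less 30 min break → 6 h 43 min
Sat: 9:43 AM–7:55 PM = 10 h 12 min; less 30 min break → 9 h 42 min
Sun: 6:11 AM–3:59 PM = 9 h 48 min; less 30 min break → 9 h 18 min
Total worked: 43 h 4 min = 43.07 h.
Threshold 40 h → overtime 3 h 4 min, regular 40 h 0 min.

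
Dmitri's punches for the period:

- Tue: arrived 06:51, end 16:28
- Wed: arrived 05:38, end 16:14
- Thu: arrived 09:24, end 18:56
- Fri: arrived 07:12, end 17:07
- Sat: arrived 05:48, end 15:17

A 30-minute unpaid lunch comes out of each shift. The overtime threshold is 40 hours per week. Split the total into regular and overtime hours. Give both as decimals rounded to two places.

Tue: 06:51–16:28 = 9 h 37 min; less 30 min break → 9 h 7 min
Wed: 05:38–16:14 = 10 h 36 min; less 30 min break → 10 h 6 min
Thu: 09:24–18:56 = 9 h 32 min; less 30 min break → 9 h 2 min
Fri: 07:12–17:07 = 9 h 55 min; less 30 min break → 9 h 25 min
Sat: 05:48–15:17 = 9 h 29 min; less 30 min break → 8 h 59 min
Total worked: 46 h 39 min = 46.65 h.
Threshold 40 h → overtime 6 h 39 min, regular 40 h 0 min.

Regular 40.00 hours, overtime 6.65 hours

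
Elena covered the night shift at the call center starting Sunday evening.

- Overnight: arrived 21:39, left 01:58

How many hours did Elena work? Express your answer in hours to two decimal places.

Overnight: 21:39 → midnight = 2 h 21 min; midnight → 01:58 = 1 h 58 min; span 4 h 19 min

4.32 hours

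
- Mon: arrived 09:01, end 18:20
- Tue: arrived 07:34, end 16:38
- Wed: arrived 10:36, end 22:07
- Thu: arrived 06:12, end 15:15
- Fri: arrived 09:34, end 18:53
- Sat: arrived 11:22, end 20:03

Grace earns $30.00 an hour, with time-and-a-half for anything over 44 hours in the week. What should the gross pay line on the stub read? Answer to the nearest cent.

Mon: 09:01–18:20 = 9 h 19 min
Tue: 07:34–16:38 = 9 h 4 min
Wed: 10:36–22:07 = 11 h 31 min
Thu: 06:12–15:15 = 9 h 3 min
Fri: 09:34–18:53 = 9 h 19 min
Sat: 11:22–20:03 = 8 h 41 min
Total worked: 56 h 57 min = 3417 min.
Regular 44 h 0 min = 2640 min at $30.00/h; overtime 12 h 57 min = 777 min at $45.00/h.
Pay = (2640 × $30.00 + 777 × $45.00) ÷ 60 = $1902.75.

$1902.75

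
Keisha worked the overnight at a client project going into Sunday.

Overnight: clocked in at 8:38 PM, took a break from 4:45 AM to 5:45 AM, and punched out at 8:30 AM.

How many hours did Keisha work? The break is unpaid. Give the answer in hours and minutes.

Overnight: 8:38 PM → midnight = 3 h 22 min; midnight → 8:30 AM = 8 h 30 min; span 11 h 52 min; less 60 min break → 10 h 52 min

10 h 52 min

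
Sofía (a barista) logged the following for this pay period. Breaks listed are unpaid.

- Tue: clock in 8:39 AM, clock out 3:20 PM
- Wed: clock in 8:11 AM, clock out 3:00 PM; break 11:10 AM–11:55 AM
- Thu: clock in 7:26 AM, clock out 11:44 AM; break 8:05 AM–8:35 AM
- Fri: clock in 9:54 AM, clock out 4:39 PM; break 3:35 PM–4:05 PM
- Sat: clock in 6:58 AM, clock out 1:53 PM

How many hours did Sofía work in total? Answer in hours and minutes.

29 h 43 min

Tue: 8:39 AM–3:20 PM = 6 h 41 min
Wed: 8:11 AM–3:00 PM = 6 h 49 min; less 45 min break → 6 h 4 min
Thu: 7:26 AM–11:44 AM = 4 h 18 min; less 30 min break → 3 h 48 min
Fri: 9:54 AM–4:39 PM = 6 h 45 min; less 30 min break → 6 h 15 min
Sat: 6:58 AM–1:53 PM = 6 h 55 min
Total: 6 h 41 min + 6 h 4 min + 3 h 48 min + 6 h 15 min + 6 h 55 min = 29 h 43 min.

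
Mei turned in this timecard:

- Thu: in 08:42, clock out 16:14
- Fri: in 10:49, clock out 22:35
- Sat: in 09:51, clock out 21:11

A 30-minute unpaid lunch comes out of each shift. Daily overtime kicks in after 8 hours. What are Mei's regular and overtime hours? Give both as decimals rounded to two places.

Regular 23.03 hours, overtime 6.10 hours

Thu: 08:42–16:14 = 7 h 32 min; less 30 min break → 7 h 2 min
Fri: 10:49–22:35 = 11 h 46 min; less 30 min break → 11 h 16 min
Sat: 09:51–21:11 = 11 h 20 min; less 30 min break → 10 h 50 min
Thu reg 7 h 2 min / OT 0 h 0 min; Fri reg 8 h 0 min / OT 3 h 16 min; Sat reg 8 h 0 min / OT 2 h 50 min.
Totals: regular 23 h 2 min, overtime 6 h 6 min.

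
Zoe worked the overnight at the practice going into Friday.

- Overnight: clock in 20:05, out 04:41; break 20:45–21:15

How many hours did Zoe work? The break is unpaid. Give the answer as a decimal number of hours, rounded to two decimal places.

Overnight: 20:05 → midnight = 3 h 55 min; midnight → 04:41 = 4 h 41 min; span 8 h 36 min; less 30 min break → 8 h 6 min

8.10 hours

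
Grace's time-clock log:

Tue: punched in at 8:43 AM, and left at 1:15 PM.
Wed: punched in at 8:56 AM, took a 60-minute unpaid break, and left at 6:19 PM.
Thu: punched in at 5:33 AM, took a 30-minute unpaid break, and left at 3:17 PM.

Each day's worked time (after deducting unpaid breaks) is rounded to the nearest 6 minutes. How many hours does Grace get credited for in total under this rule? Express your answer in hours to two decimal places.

22.10 hours

Tue: 8:43 AM–1:15 PM = 4 h 32 min → rounds to 4 h 30 min
Wed: 8:56 AM–6:19 PM = 9 h 23 min − 60 min = 8 h 23 min → rounds to 8 h 24 min
Thu: 5:33 AM–3:17 PM = 9 h 44 min − 30 min = 9 h 14 min → rounds to 9 h 12 min
Total credited: 22 h 6 min.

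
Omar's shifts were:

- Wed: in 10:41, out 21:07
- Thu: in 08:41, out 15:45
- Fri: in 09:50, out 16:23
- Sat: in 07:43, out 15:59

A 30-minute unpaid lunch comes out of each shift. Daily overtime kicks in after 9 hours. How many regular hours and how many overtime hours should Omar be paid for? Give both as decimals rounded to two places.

Regular 29.38 hours, overtime 0.93 hours

Wed: 10:41–21:07 = 10 h 26 min; less 30 min break → 9 h 56 min
Thu: 08:41–15:45 = 7 h 4 min; less 30 min break → 6 h 34 min
Fri: 09:50–16:23 = 6 h 33 min; less 30 min break → 6 h 3 min
Sat: 07:43–15:59 = 8 h 16 min; less 30 min break → 7 h 46 min
Wed reg 9 h 0 min / OT 0 h 56 min; Thu reg 6 h 34 min / OT 0 h 0 min; Fri reg 6 h 3 min / OT 0 h 0 min; Sat reg 7 h 46 min / OT 0 h 0 min.
Totals: regular 29 h 23 min, overtime 0 h 56 min.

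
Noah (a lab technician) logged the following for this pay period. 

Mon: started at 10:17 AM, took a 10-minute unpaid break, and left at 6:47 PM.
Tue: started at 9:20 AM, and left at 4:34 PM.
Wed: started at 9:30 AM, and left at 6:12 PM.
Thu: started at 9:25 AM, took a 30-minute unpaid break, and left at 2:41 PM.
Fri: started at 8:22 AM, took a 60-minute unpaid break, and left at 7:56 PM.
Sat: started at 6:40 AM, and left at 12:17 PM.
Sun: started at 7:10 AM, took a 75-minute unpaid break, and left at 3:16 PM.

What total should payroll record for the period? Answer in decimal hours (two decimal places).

Mon: 10:17 AM–6:47 PM = 8 h 30 min; less 10 min break → 8 h 20 min
Tue: 9:20 AM–4:34 PM = 7 h 14 min
Wed: 9:30 AM–6:12 PM = 8 h 42 min
Thu: 9:25 AM–2:41 PM = 5 h 16 min; less 30 min break → 4 h 46 min
Fri: 8:22 AM–7:56 PM = 11 h 34 min; less 60 min break → 10 h 34 min
Sat: 6:40 AM–12:17 PM = 5 h 37 min
Sun: 7:10 AM–3:16 PM = 8 h 6 min; less 75 min break → 6 h 51 min
Total: 8 h 20 min + 7 h 14 min + 8 h 42 min + 4 h 46 min + 10 h 34 min + 5 h 37 min + 6 h 51 min = 52 h 4 min.

52.07 hours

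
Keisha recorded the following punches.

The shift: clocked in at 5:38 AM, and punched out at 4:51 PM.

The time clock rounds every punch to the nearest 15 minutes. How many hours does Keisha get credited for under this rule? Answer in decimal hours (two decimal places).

11.00 hours

The shift: in 5:38 AM→5:45 AM, out 4:51 PM→4:45 PM; 11 h 0 min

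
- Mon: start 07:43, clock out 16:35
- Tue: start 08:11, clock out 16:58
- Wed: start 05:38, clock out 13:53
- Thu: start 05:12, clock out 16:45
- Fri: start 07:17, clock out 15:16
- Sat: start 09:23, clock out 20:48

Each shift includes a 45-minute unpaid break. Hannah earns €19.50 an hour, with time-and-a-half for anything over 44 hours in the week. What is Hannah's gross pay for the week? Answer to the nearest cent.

€1102.24

Mon: 07:43–16:35 = 8 h 52 min; less 45 min break → 8 h 7 min
Tue: 08:11–16:58 = 8 h 47 min; less 45 min break → 8 h 2 min
Wed: 05:38–13:53 = 8 h 15 min; less 45 min break → 7 h 30 min
Thu: 05:12–16:45 = 11 h 33 min; less 45 min break → 10 h 48 min
Fri: 07:17–15:16 = 7 h 59 min; less 45 min break → 7 h 14 min
Sat: 09:23–20:48 = 11 h 25 min; less 45 min break → 10 h 40 min
Total worked: 52 h 21 min = 3141 min.
Regular 44 h 0 min = 2640 min at €19.50/h; overtime 8 h 21 min = 501 min at €29.25/h.
Pay = (2640 × €19.50 + 501 × €29.25) ÷ 60 = €1102.24.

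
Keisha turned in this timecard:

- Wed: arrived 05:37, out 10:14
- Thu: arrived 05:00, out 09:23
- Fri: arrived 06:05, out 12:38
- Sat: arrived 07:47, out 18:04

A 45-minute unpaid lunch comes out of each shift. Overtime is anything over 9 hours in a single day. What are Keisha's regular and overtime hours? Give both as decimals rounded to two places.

Wed: 05:37–10:14 = 4 h 37 min; less 45 min break → 3 h 52 min
Thu: 05:00–09:23 = 4 h 23 min; less 45 min break → 3 h 38 min
Fri: 06:05–12:38 = 6 h 33 min; less 45 min break → 5 h 48 min
Sat: 07:47–18:04 = 10 h 17 min; less 45 min break → 9 h 32 min
Wed reg 3 h 52 min / OT 0 h 0 min; Thu reg 3 h 38 min / OT 0 h 0 min; Fri reg 5 h 48 min / OT 0 h 0 min; Sat reg 9 h 0 min / OT 0 h 32 min.
Totals: regular 22 h 18 min, overtime 0 h 32 min.

Regular 22.30 hours, overtime 0.53 hours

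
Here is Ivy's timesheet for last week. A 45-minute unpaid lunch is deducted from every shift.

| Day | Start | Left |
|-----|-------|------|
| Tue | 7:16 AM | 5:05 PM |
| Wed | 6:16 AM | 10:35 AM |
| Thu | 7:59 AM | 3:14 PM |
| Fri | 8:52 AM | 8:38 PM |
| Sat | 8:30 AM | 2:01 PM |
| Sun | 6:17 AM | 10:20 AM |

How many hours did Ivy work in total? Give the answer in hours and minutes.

Tue: 7:16 AM–5:05 PM = 9 h 49 min; less 45 min break → 9 h 4 min
Wed: 6:16 AM–10:35 AM = 4 h 19 min; less 45 min break → 3 h 34 min
Thu: 7:59 AM–3:14 PM = 7 h 15 min; less 45 min break → 6 h 30 min
Fri: 8:52 AM–8:38 PM = 11 h 46 min; less 45 min break → 11 h 1 min
Sat: 8:30 AM–2:01 PM = 5 h 31 min; less 45 min break → 4 h 46 min
Sun: 6:17 AM–10:20 AM = 4 h 3 min; less 45 min break → 3 h 18 min
Total: 9 h 4 min + 3 h 34 min + 6 h 30 min + 11 h 1 min + 4 h 46 min + 3 h 18 min = 38 h 13 min.

38 h 13 min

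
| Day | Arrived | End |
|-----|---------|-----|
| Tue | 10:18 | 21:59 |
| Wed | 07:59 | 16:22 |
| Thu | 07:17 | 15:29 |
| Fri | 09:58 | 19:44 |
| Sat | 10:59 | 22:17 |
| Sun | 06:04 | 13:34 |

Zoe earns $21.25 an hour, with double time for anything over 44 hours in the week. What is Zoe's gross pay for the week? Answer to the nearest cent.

$1480.42

Tue: 10:18–21:59 = 11 h 41 min
Wed: 07:59–16:22 = 8 h 23 min
Thu: 07:17–15:29 = 8 h 12 min
Fri: 09:58–19:44 = 9 h 46 min
Sat: 10:59–22:17 = 11 h 18 min
Sun: 06:04–13:34 = 7 h 30 min
Total worked: 56 h 50 min = 3410 min.
Regular 44 h 0 min = 2640 min at $21.25/h; overtime 12 h 50 min = 770 min at $42.50/h.
Pay = (2640 × $21.25 + 770 × $42.50) ÷ 60 = $1480.42.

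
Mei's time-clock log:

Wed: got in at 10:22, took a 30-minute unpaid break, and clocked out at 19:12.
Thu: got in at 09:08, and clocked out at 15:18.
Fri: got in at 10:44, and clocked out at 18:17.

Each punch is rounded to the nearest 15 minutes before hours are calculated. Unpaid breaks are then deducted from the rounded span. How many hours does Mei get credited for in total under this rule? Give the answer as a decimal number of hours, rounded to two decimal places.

Wed: in 10:22→10:15, out 19:12→19:15; 9 h 0 min − 30 min = 8 h 30 min
Thu: in 09:08→09:15, out 15:18→15:15; 6 h 0 min
Fri: in 10:44→10:45, out 18:17→18:15; 7 h 30 min
Total credited: 22 h 0 min.

22.00 hours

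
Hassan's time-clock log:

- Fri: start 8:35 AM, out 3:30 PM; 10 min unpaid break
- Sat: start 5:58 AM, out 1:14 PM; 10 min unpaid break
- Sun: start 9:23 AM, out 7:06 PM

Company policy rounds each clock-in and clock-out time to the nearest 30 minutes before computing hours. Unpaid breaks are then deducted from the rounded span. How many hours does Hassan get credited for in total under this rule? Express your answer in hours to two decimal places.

23.17 hours

Fri: in 8:35 AM→8:30 AM, out 3:30 PM→3:30 PM; 7 h 0 min − 10 min = 6 h 50 min
Sat: in 5:58 AM→6:00 AM, out 1:14 PM→1:00 PM; 7 h 0 min − 10 min = 6 h 50 min
Sun: in 9:23 AM→9:30 AM, out 7:06 PM→7:00 PM; 9 h 30 min
Total credited: 23 h 10 min.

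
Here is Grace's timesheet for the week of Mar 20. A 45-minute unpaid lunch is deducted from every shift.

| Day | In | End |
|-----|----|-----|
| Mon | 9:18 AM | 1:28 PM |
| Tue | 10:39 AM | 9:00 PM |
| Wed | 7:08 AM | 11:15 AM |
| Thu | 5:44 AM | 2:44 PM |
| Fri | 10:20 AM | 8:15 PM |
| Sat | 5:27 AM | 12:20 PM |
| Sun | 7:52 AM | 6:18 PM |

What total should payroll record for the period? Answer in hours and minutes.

49 h 37 min

Mon: 9:18 AM–1:28 PM = 4 h 10 min; less 45 min break → 3 h 25 min
Tue: 10:39 AM–9:00 PM = 10 h 21 min; less 45 min break → 9 h 36 min
Wed: 7:08 AM–11:15 AM = 4 h 7 min; less 45 min break → 3 h 22 min
Thu: 5:44 AM–2:44 PM = 9 h 0 min; less 45 min break → 8 h 15 min
Fri: 10:20 AM–8:15 PM = 9 h 55 min; less 45 min break → 9 h 10 min
Sat: 5:27 AM–12:20 PM = 6 h 53 min; less 45 min break → 6 h 8 min
Sun: 7:52 AM–6:18 PM = 10 h 26 min; less 45 min break → 9 h 41 min
Total: 3 h 25 min + 9 h 36 min + 3 h 22 min + 8 h 15 min + 9 h 10 min + 6 h 8 min + 9 h 41 min = 49 h 37 min.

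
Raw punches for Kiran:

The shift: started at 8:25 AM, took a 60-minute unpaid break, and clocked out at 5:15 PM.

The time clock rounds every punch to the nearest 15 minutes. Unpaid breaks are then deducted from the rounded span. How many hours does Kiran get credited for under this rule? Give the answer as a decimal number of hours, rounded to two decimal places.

7.75 hours

The shift: in 8:25 AM→8:30 AM, out 5:15 PM→5:15 PM; 8 h 45 min − 60 min = 7 h 45 min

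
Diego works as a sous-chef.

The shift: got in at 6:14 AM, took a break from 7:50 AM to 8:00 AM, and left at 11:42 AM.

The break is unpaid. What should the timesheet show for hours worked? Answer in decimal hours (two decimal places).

The shift: 6:14 AM–11:42 AM = 5 h 28 min; less 10 min break → 5 h 18 min

5.30 hours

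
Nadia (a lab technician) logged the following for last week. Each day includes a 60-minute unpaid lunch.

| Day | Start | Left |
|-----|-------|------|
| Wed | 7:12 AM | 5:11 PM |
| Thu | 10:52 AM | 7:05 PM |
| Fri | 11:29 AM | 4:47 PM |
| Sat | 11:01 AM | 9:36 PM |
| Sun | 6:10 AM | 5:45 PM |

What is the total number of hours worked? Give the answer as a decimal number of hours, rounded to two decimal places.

40.67 hours

Wed: 7:12 AM–5:11 PM = 9 h 59 min; less 60 min break → 8 h 59 min
Thu: 10:52 AM–7:05 PM = 8 h 13 min; less 60 min break → 7 h 13 min
Fri: 11:29 AM–4:47 PM = 5 h 18 min; less 60 min break → 4 h 18 min
Sat: 11:01 AM–9:36 PM = 10 h 35 min; less 60 min break → 9 h 35 min
Sun: 6:10 AM–5:45 PM = 11 h 35 min; less 60 min break → 10 h 35 min
Total: 8 h 59 min + 7 h 13 min + 4 h 18 min + 9 h 35 min + 10 h 35 min = 40 h 40 min.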